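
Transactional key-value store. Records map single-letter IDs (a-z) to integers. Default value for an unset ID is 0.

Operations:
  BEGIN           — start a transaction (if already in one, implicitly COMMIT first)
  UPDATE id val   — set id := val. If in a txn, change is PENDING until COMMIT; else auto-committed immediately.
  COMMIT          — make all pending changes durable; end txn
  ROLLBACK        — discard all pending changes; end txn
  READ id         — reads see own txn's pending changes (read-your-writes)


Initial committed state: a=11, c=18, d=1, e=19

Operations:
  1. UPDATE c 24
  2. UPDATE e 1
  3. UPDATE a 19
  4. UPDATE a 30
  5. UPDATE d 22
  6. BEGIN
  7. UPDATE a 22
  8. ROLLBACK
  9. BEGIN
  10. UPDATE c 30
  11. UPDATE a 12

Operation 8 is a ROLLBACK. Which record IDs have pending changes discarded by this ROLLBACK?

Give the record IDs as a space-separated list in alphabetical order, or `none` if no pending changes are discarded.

Answer: a

Derivation:
Initial committed: {a=11, c=18, d=1, e=19}
Op 1: UPDATE c=24 (auto-commit; committed c=24)
Op 2: UPDATE e=1 (auto-commit; committed e=1)
Op 3: UPDATE a=19 (auto-commit; committed a=19)
Op 4: UPDATE a=30 (auto-commit; committed a=30)
Op 5: UPDATE d=22 (auto-commit; committed d=22)
Op 6: BEGIN: in_txn=True, pending={}
Op 7: UPDATE a=22 (pending; pending now {a=22})
Op 8: ROLLBACK: discarded pending ['a']; in_txn=False
Op 9: BEGIN: in_txn=True, pending={}
Op 10: UPDATE c=30 (pending; pending now {c=30})
Op 11: UPDATE a=12 (pending; pending now {a=12, c=30})
ROLLBACK at op 8 discards: ['a']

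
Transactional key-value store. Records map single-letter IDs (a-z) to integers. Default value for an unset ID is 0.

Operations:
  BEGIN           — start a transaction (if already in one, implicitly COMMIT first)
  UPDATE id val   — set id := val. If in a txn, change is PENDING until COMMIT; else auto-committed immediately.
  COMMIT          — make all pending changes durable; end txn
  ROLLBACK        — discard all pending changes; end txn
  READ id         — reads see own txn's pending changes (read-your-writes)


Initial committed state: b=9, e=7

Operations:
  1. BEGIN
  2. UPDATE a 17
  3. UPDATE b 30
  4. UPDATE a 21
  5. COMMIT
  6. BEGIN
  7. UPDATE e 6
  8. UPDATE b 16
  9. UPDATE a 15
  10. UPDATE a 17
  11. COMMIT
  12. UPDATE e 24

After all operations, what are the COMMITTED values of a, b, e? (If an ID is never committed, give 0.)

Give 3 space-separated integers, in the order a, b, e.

Answer: 17 16 24

Derivation:
Initial committed: {b=9, e=7}
Op 1: BEGIN: in_txn=True, pending={}
Op 2: UPDATE a=17 (pending; pending now {a=17})
Op 3: UPDATE b=30 (pending; pending now {a=17, b=30})
Op 4: UPDATE a=21 (pending; pending now {a=21, b=30})
Op 5: COMMIT: merged ['a', 'b'] into committed; committed now {a=21, b=30, e=7}
Op 6: BEGIN: in_txn=True, pending={}
Op 7: UPDATE e=6 (pending; pending now {e=6})
Op 8: UPDATE b=16 (pending; pending now {b=16, e=6})
Op 9: UPDATE a=15 (pending; pending now {a=15, b=16, e=6})
Op 10: UPDATE a=17 (pending; pending now {a=17, b=16, e=6})
Op 11: COMMIT: merged ['a', 'b', 'e'] into committed; committed now {a=17, b=16, e=6}
Op 12: UPDATE e=24 (auto-commit; committed e=24)
Final committed: {a=17, b=16, e=24}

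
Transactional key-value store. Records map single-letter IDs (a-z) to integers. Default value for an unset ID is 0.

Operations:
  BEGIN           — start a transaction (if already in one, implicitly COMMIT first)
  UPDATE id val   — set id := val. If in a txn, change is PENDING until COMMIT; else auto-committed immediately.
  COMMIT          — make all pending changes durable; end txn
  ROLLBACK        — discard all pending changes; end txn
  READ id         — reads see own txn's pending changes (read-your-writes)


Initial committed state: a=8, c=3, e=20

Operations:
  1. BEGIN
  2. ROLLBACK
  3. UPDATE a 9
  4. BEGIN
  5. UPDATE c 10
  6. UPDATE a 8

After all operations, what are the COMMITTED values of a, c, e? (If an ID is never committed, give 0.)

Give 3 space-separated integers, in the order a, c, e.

Answer: 9 3 20

Derivation:
Initial committed: {a=8, c=3, e=20}
Op 1: BEGIN: in_txn=True, pending={}
Op 2: ROLLBACK: discarded pending []; in_txn=False
Op 3: UPDATE a=9 (auto-commit; committed a=9)
Op 4: BEGIN: in_txn=True, pending={}
Op 5: UPDATE c=10 (pending; pending now {c=10})
Op 6: UPDATE a=8 (pending; pending now {a=8, c=10})
Final committed: {a=9, c=3, e=20}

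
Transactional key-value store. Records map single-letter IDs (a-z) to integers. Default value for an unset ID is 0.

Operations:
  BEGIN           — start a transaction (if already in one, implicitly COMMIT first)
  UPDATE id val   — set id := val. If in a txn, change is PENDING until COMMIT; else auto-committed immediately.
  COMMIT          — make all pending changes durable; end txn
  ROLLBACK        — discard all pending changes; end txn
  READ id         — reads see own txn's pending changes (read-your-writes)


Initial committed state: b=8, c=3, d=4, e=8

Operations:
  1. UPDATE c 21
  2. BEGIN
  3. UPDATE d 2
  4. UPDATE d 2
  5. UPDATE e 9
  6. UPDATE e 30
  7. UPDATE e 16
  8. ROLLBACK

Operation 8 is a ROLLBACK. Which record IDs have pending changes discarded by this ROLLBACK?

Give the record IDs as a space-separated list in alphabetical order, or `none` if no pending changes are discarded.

Initial committed: {b=8, c=3, d=4, e=8}
Op 1: UPDATE c=21 (auto-commit; committed c=21)
Op 2: BEGIN: in_txn=True, pending={}
Op 3: UPDATE d=2 (pending; pending now {d=2})
Op 4: UPDATE d=2 (pending; pending now {d=2})
Op 5: UPDATE e=9 (pending; pending now {d=2, e=9})
Op 6: UPDATE e=30 (pending; pending now {d=2, e=30})
Op 7: UPDATE e=16 (pending; pending now {d=2, e=16})
Op 8: ROLLBACK: discarded pending ['d', 'e']; in_txn=False
ROLLBACK at op 8 discards: ['d', 'e']

Answer: d e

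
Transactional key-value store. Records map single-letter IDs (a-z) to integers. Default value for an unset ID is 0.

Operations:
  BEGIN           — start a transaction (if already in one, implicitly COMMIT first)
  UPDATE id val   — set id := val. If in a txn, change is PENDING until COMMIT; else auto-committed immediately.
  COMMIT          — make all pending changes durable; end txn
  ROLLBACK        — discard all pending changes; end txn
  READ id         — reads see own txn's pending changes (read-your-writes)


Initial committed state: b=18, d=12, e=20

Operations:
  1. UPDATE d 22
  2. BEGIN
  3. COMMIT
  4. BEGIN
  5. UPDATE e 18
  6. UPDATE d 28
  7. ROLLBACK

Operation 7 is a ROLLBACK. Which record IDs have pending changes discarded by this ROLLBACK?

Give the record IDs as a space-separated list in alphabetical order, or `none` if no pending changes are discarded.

Initial committed: {b=18, d=12, e=20}
Op 1: UPDATE d=22 (auto-commit; committed d=22)
Op 2: BEGIN: in_txn=True, pending={}
Op 3: COMMIT: merged [] into committed; committed now {b=18, d=22, e=20}
Op 4: BEGIN: in_txn=True, pending={}
Op 5: UPDATE e=18 (pending; pending now {e=18})
Op 6: UPDATE d=28 (pending; pending now {d=28, e=18})
Op 7: ROLLBACK: discarded pending ['d', 'e']; in_txn=False
ROLLBACK at op 7 discards: ['d', 'e']

Answer: d e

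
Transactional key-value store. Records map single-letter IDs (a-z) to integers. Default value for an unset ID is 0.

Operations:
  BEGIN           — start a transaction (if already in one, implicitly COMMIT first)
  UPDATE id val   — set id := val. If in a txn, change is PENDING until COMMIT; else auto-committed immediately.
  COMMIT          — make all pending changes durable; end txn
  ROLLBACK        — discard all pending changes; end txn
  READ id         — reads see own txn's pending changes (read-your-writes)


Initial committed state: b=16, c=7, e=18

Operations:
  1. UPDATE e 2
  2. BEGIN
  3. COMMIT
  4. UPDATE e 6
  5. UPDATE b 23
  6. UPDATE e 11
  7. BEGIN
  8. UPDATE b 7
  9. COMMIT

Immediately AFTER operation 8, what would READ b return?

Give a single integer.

Initial committed: {b=16, c=7, e=18}
Op 1: UPDATE e=2 (auto-commit; committed e=2)
Op 2: BEGIN: in_txn=True, pending={}
Op 3: COMMIT: merged [] into committed; committed now {b=16, c=7, e=2}
Op 4: UPDATE e=6 (auto-commit; committed e=6)
Op 5: UPDATE b=23 (auto-commit; committed b=23)
Op 6: UPDATE e=11 (auto-commit; committed e=11)
Op 7: BEGIN: in_txn=True, pending={}
Op 8: UPDATE b=7 (pending; pending now {b=7})
After op 8: visible(b) = 7 (pending={b=7}, committed={b=23, c=7, e=11})

Answer: 7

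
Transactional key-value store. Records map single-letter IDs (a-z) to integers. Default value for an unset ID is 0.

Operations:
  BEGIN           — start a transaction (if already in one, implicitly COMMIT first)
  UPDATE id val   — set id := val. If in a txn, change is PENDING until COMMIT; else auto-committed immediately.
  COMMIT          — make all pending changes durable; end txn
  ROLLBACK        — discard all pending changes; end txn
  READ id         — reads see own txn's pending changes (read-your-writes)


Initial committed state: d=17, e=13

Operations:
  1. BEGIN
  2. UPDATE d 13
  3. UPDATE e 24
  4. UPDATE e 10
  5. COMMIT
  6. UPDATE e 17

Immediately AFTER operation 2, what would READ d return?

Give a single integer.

Initial committed: {d=17, e=13}
Op 1: BEGIN: in_txn=True, pending={}
Op 2: UPDATE d=13 (pending; pending now {d=13})
After op 2: visible(d) = 13 (pending={d=13}, committed={d=17, e=13})

Answer: 13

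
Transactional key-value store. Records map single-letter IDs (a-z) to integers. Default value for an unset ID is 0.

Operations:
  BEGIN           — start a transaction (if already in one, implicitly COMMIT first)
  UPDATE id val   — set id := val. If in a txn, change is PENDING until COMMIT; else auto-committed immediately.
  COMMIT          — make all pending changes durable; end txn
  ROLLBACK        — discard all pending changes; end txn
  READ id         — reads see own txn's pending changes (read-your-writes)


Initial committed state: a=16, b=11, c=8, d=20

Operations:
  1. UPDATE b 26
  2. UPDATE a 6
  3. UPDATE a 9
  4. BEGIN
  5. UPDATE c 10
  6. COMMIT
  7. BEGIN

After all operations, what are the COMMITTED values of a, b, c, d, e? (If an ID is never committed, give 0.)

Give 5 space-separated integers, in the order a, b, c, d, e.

Answer: 9 26 10 20 0

Derivation:
Initial committed: {a=16, b=11, c=8, d=20}
Op 1: UPDATE b=26 (auto-commit; committed b=26)
Op 2: UPDATE a=6 (auto-commit; committed a=6)
Op 3: UPDATE a=9 (auto-commit; committed a=9)
Op 4: BEGIN: in_txn=True, pending={}
Op 5: UPDATE c=10 (pending; pending now {c=10})
Op 6: COMMIT: merged ['c'] into committed; committed now {a=9, b=26, c=10, d=20}
Op 7: BEGIN: in_txn=True, pending={}
Final committed: {a=9, b=26, c=10, d=20}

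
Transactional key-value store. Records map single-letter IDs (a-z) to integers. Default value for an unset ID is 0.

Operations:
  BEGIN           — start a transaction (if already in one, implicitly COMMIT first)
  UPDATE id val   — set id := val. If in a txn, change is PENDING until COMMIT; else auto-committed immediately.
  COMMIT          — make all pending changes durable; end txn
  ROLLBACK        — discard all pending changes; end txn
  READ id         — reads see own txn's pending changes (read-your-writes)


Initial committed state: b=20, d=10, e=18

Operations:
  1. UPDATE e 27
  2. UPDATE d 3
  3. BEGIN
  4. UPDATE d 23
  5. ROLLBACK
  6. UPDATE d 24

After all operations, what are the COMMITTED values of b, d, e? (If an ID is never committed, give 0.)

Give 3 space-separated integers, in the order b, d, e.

Answer: 20 24 27

Derivation:
Initial committed: {b=20, d=10, e=18}
Op 1: UPDATE e=27 (auto-commit; committed e=27)
Op 2: UPDATE d=3 (auto-commit; committed d=3)
Op 3: BEGIN: in_txn=True, pending={}
Op 4: UPDATE d=23 (pending; pending now {d=23})
Op 5: ROLLBACK: discarded pending ['d']; in_txn=False
Op 6: UPDATE d=24 (auto-commit; committed d=24)
Final committed: {b=20, d=24, e=27}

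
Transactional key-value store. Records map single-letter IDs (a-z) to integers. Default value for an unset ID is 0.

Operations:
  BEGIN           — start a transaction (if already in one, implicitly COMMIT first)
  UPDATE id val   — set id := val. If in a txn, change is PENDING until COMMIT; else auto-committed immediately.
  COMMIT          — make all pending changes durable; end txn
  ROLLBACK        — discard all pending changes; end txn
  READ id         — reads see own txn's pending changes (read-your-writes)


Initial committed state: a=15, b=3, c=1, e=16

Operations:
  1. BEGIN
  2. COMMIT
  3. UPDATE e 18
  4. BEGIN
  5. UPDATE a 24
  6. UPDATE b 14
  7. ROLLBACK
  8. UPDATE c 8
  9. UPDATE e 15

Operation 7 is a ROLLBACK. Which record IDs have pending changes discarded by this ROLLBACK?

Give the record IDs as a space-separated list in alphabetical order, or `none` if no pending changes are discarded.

Answer: a b

Derivation:
Initial committed: {a=15, b=3, c=1, e=16}
Op 1: BEGIN: in_txn=True, pending={}
Op 2: COMMIT: merged [] into committed; committed now {a=15, b=3, c=1, e=16}
Op 3: UPDATE e=18 (auto-commit; committed e=18)
Op 4: BEGIN: in_txn=True, pending={}
Op 5: UPDATE a=24 (pending; pending now {a=24})
Op 6: UPDATE b=14 (pending; pending now {a=24, b=14})
Op 7: ROLLBACK: discarded pending ['a', 'b']; in_txn=False
Op 8: UPDATE c=8 (auto-commit; committed c=8)
Op 9: UPDATE e=15 (auto-commit; committed e=15)
ROLLBACK at op 7 discards: ['a', 'b']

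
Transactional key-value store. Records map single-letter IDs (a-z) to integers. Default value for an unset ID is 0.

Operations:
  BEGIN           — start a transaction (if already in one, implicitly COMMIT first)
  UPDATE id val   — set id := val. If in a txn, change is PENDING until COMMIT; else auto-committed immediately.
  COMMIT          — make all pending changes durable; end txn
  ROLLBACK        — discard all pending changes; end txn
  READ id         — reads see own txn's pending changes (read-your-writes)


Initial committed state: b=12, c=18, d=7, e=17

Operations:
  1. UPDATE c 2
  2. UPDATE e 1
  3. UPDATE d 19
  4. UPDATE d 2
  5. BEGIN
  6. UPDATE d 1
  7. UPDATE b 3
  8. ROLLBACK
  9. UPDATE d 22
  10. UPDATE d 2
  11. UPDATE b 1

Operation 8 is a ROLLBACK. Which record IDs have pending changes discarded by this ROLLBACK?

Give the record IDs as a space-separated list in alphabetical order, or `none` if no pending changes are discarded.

Initial committed: {b=12, c=18, d=7, e=17}
Op 1: UPDATE c=2 (auto-commit; committed c=2)
Op 2: UPDATE e=1 (auto-commit; committed e=1)
Op 3: UPDATE d=19 (auto-commit; committed d=19)
Op 4: UPDATE d=2 (auto-commit; committed d=2)
Op 5: BEGIN: in_txn=True, pending={}
Op 6: UPDATE d=1 (pending; pending now {d=1})
Op 7: UPDATE b=3 (pending; pending now {b=3, d=1})
Op 8: ROLLBACK: discarded pending ['b', 'd']; in_txn=False
Op 9: UPDATE d=22 (auto-commit; committed d=22)
Op 10: UPDATE d=2 (auto-commit; committed d=2)
Op 11: UPDATE b=1 (auto-commit; committed b=1)
ROLLBACK at op 8 discards: ['b', 'd']

Answer: b d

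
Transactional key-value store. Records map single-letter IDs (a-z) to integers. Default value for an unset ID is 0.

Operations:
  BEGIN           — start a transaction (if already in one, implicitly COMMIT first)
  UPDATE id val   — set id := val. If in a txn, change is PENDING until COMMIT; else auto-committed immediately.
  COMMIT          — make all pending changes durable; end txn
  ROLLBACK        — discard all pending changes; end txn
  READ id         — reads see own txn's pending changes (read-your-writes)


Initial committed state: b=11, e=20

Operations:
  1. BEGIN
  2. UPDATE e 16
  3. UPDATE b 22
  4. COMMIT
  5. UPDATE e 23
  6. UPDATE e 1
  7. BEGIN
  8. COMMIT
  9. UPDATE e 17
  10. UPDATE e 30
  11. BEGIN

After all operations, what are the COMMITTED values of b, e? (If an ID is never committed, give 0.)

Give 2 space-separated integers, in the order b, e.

Answer: 22 30

Derivation:
Initial committed: {b=11, e=20}
Op 1: BEGIN: in_txn=True, pending={}
Op 2: UPDATE e=16 (pending; pending now {e=16})
Op 3: UPDATE b=22 (pending; pending now {b=22, e=16})
Op 4: COMMIT: merged ['b', 'e'] into committed; committed now {b=22, e=16}
Op 5: UPDATE e=23 (auto-commit; committed e=23)
Op 6: UPDATE e=1 (auto-commit; committed e=1)
Op 7: BEGIN: in_txn=True, pending={}
Op 8: COMMIT: merged [] into committed; committed now {b=22, e=1}
Op 9: UPDATE e=17 (auto-commit; committed e=17)
Op 10: UPDATE e=30 (auto-commit; committed e=30)
Op 11: BEGIN: in_txn=True, pending={}
Final committed: {b=22, e=30}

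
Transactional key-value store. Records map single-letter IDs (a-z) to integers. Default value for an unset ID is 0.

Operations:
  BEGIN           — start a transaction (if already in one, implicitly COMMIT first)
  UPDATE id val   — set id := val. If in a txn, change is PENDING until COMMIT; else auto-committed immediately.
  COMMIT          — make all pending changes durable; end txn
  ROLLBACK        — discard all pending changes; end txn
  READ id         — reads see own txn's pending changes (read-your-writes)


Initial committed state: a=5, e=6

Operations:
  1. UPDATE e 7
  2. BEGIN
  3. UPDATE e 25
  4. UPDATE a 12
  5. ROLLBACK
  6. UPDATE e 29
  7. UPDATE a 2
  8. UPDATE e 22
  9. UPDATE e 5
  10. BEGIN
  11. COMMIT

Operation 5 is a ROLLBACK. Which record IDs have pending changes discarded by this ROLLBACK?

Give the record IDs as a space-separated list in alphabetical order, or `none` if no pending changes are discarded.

Initial committed: {a=5, e=6}
Op 1: UPDATE e=7 (auto-commit; committed e=7)
Op 2: BEGIN: in_txn=True, pending={}
Op 3: UPDATE e=25 (pending; pending now {e=25})
Op 4: UPDATE a=12 (pending; pending now {a=12, e=25})
Op 5: ROLLBACK: discarded pending ['a', 'e']; in_txn=False
Op 6: UPDATE e=29 (auto-commit; committed e=29)
Op 7: UPDATE a=2 (auto-commit; committed a=2)
Op 8: UPDATE e=22 (auto-commit; committed e=22)
Op 9: UPDATE e=5 (auto-commit; committed e=5)
Op 10: BEGIN: in_txn=True, pending={}
Op 11: COMMIT: merged [] into committed; committed now {a=2, e=5}
ROLLBACK at op 5 discards: ['a', 'e']

Answer: a e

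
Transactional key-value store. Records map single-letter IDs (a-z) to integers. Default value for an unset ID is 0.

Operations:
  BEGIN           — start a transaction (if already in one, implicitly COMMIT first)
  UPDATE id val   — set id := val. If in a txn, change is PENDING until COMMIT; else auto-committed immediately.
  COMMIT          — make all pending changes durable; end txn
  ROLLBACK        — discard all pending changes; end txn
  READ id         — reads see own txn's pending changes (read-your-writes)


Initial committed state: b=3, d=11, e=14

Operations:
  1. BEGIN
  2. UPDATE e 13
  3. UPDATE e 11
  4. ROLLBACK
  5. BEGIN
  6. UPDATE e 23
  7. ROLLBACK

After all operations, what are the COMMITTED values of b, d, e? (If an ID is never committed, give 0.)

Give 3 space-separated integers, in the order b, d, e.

Initial committed: {b=3, d=11, e=14}
Op 1: BEGIN: in_txn=True, pending={}
Op 2: UPDATE e=13 (pending; pending now {e=13})
Op 3: UPDATE e=11 (pending; pending now {e=11})
Op 4: ROLLBACK: discarded pending ['e']; in_txn=False
Op 5: BEGIN: in_txn=True, pending={}
Op 6: UPDATE e=23 (pending; pending now {e=23})
Op 7: ROLLBACK: discarded pending ['e']; in_txn=False
Final committed: {b=3, d=11, e=14}

Answer: 3 11 14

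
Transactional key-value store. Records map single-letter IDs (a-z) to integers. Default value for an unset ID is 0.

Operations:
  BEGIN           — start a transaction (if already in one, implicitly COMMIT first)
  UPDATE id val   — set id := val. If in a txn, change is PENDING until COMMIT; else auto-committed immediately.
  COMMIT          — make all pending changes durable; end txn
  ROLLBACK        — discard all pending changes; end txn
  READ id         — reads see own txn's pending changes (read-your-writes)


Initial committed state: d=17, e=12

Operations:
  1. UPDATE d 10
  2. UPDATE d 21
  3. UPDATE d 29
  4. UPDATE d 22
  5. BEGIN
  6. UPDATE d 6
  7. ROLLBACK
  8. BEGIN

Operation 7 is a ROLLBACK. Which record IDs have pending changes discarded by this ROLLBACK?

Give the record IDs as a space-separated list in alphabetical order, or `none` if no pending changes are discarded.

Initial committed: {d=17, e=12}
Op 1: UPDATE d=10 (auto-commit; committed d=10)
Op 2: UPDATE d=21 (auto-commit; committed d=21)
Op 3: UPDATE d=29 (auto-commit; committed d=29)
Op 4: UPDATE d=22 (auto-commit; committed d=22)
Op 5: BEGIN: in_txn=True, pending={}
Op 6: UPDATE d=6 (pending; pending now {d=6})
Op 7: ROLLBACK: discarded pending ['d']; in_txn=False
Op 8: BEGIN: in_txn=True, pending={}
ROLLBACK at op 7 discards: ['d']

Answer: d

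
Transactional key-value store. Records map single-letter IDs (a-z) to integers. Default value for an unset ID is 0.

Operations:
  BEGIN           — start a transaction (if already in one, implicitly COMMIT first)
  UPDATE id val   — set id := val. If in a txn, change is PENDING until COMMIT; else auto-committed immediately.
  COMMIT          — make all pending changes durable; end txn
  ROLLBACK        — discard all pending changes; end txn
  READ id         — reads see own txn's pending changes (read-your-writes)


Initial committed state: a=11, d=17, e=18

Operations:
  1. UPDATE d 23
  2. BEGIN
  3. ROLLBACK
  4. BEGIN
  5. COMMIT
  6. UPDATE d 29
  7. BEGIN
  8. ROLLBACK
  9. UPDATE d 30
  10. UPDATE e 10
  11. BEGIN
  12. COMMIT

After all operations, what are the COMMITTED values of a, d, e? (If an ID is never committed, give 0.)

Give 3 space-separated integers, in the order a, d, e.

Initial committed: {a=11, d=17, e=18}
Op 1: UPDATE d=23 (auto-commit; committed d=23)
Op 2: BEGIN: in_txn=True, pending={}
Op 3: ROLLBACK: discarded pending []; in_txn=False
Op 4: BEGIN: in_txn=True, pending={}
Op 5: COMMIT: merged [] into committed; committed now {a=11, d=23, e=18}
Op 6: UPDATE d=29 (auto-commit; committed d=29)
Op 7: BEGIN: in_txn=True, pending={}
Op 8: ROLLBACK: discarded pending []; in_txn=False
Op 9: UPDATE d=30 (auto-commit; committed d=30)
Op 10: UPDATE e=10 (auto-commit; committed e=10)
Op 11: BEGIN: in_txn=True, pending={}
Op 12: COMMIT: merged [] into committed; committed now {a=11, d=30, e=10}
Final committed: {a=11, d=30, e=10}

Answer: 11 30 10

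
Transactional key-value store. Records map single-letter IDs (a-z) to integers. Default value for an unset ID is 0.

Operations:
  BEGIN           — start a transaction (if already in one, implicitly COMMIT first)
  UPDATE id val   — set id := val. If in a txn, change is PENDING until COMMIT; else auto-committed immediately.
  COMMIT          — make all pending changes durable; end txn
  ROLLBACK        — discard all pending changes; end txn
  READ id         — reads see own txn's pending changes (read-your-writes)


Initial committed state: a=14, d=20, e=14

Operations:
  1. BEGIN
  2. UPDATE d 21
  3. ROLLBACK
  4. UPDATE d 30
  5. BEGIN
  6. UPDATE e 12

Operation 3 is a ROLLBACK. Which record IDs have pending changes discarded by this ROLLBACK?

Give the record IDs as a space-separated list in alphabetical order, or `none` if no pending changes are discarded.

Initial committed: {a=14, d=20, e=14}
Op 1: BEGIN: in_txn=True, pending={}
Op 2: UPDATE d=21 (pending; pending now {d=21})
Op 3: ROLLBACK: discarded pending ['d']; in_txn=False
Op 4: UPDATE d=30 (auto-commit; committed d=30)
Op 5: BEGIN: in_txn=True, pending={}
Op 6: UPDATE e=12 (pending; pending now {e=12})
ROLLBACK at op 3 discards: ['d']

Answer: d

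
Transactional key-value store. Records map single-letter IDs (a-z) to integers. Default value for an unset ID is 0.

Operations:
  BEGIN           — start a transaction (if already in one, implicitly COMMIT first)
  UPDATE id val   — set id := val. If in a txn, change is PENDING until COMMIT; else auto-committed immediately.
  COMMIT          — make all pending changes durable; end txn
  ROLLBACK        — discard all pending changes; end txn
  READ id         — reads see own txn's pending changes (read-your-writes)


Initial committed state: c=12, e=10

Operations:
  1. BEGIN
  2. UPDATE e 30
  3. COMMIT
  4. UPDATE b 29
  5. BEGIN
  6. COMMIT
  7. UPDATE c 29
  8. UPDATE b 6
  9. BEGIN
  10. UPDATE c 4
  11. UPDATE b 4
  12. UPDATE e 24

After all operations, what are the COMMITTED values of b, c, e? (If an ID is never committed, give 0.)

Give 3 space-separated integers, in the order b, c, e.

Initial committed: {c=12, e=10}
Op 1: BEGIN: in_txn=True, pending={}
Op 2: UPDATE e=30 (pending; pending now {e=30})
Op 3: COMMIT: merged ['e'] into committed; committed now {c=12, e=30}
Op 4: UPDATE b=29 (auto-commit; committed b=29)
Op 5: BEGIN: in_txn=True, pending={}
Op 6: COMMIT: merged [] into committed; committed now {b=29, c=12, e=30}
Op 7: UPDATE c=29 (auto-commit; committed c=29)
Op 8: UPDATE b=6 (auto-commit; committed b=6)
Op 9: BEGIN: in_txn=True, pending={}
Op 10: UPDATE c=4 (pending; pending now {c=4})
Op 11: UPDATE b=4 (pending; pending now {b=4, c=4})
Op 12: UPDATE e=24 (pending; pending now {b=4, c=4, e=24})
Final committed: {b=6, c=29, e=30}

Answer: 6 29 30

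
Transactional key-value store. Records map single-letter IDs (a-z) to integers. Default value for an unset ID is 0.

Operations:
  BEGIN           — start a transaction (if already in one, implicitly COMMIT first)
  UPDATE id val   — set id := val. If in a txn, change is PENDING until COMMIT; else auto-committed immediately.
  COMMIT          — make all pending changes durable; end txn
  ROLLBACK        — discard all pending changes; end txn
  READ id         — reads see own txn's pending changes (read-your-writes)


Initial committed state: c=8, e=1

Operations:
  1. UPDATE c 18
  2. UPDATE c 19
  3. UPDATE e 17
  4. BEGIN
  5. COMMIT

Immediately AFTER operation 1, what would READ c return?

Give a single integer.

Answer: 18

Derivation:
Initial committed: {c=8, e=1}
Op 1: UPDATE c=18 (auto-commit; committed c=18)
After op 1: visible(c) = 18 (pending={}, committed={c=18, e=1})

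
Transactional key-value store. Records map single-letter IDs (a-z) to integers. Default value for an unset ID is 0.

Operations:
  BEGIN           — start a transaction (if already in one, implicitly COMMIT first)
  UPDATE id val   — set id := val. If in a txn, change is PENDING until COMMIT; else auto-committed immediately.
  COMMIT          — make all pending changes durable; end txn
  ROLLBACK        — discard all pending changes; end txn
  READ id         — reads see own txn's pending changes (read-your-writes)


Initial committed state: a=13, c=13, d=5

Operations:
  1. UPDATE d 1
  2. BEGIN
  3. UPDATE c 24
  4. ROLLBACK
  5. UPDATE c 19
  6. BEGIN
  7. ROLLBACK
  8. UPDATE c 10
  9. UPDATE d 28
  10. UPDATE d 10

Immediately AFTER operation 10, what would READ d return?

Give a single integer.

Answer: 10

Derivation:
Initial committed: {a=13, c=13, d=5}
Op 1: UPDATE d=1 (auto-commit; committed d=1)
Op 2: BEGIN: in_txn=True, pending={}
Op 3: UPDATE c=24 (pending; pending now {c=24})
Op 4: ROLLBACK: discarded pending ['c']; in_txn=False
Op 5: UPDATE c=19 (auto-commit; committed c=19)
Op 6: BEGIN: in_txn=True, pending={}
Op 7: ROLLBACK: discarded pending []; in_txn=False
Op 8: UPDATE c=10 (auto-commit; committed c=10)
Op 9: UPDATE d=28 (auto-commit; committed d=28)
Op 10: UPDATE d=10 (auto-commit; committed d=10)
After op 10: visible(d) = 10 (pending={}, committed={a=13, c=10, d=10})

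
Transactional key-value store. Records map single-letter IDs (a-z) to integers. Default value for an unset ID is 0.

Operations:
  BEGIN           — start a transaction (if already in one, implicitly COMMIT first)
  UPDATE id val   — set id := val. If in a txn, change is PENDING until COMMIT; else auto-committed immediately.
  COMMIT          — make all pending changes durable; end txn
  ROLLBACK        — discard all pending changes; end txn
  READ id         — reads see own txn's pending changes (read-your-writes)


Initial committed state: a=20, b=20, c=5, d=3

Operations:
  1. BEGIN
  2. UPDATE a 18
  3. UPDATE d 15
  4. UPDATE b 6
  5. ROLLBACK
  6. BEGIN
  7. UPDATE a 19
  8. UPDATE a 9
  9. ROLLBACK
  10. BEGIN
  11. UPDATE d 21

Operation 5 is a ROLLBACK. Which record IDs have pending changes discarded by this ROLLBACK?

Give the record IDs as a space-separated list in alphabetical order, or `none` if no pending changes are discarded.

Answer: a b d

Derivation:
Initial committed: {a=20, b=20, c=5, d=3}
Op 1: BEGIN: in_txn=True, pending={}
Op 2: UPDATE a=18 (pending; pending now {a=18})
Op 3: UPDATE d=15 (pending; pending now {a=18, d=15})
Op 4: UPDATE b=6 (pending; pending now {a=18, b=6, d=15})
Op 5: ROLLBACK: discarded pending ['a', 'b', 'd']; in_txn=False
Op 6: BEGIN: in_txn=True, pending={}
Op 7: UPDATE a=19 (pending; pending now {a=19})
Op 8: UPDATE a=9 (pending; pending now {a=9})
Op 9: ROLLBACK: discarded pending ['a']; in_txn=False
Op 10: BEGIN: in_txn=True, pending={}
Op 11: UPDATE d=21 (pending; pending now {d=21})
ROLLBACK at op 5 discards: ['a', 'b', 'd']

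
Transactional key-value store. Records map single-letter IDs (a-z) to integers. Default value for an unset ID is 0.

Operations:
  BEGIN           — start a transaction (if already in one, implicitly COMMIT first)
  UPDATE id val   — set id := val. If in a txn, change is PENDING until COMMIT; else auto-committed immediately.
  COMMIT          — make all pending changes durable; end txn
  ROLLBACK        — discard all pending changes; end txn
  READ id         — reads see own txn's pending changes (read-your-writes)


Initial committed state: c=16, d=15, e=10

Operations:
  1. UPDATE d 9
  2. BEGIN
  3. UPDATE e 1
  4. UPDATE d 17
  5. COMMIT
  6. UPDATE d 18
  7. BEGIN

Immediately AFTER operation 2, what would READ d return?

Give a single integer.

Answer: 9

Derivation:
Initial committed: {c=16, d=15, e=10}
Op 1: UPDATE d=9 (auto-commit; committed d=9)
Op 2: BEGIN: in_txn=True, pending={}
After op 2: visible(d) = 9 (pending={}, committed={c=16, d=9, e=10})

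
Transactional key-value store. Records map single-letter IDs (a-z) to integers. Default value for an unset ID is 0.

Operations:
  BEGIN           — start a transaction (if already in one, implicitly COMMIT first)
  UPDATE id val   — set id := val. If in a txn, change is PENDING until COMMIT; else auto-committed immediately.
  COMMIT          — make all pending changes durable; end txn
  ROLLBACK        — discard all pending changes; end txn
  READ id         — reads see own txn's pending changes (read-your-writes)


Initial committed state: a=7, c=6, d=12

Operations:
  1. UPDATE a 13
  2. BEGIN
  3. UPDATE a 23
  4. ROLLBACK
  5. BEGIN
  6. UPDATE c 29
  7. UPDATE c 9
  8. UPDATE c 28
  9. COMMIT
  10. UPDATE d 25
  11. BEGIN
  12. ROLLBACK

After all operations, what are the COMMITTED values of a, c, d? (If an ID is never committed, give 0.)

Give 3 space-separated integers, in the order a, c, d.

Initial committed: {a=7, c=6, d=12}
Op 1: UPDATE a=13 (auto-commit; committed a=13)
Op 2: BEGIN: in_txn=True, pending={}
Op 3: UPDATE a=23 (pending; pending now {a=23})
Op 4: ROLLBACK: discarded pending ['a']; in_txn=False
Op 5: BEGIN: in_txn=True, pending={}
Op 6: UPDATE c=29 (pending; pending now {c=29})
Op 7: UPDATE c=9 (pending; pending now {c=9})
Op 8: UPDATE c=28 (pending; pending now {c=28})
Op 9: COMMIT: merged ['c'] into committed; committed now {a=13, c=28, d=12}
Op 10: UPDATE d=25 (auto-commit; committed d=25)
Op 11: BEGIN: in_txn=True, pending={}
Op 12: ROLLBACK: discarded pending []; in_txn=False
Final committed: {a=13, c=28, d=25}

Answer: 13 28 25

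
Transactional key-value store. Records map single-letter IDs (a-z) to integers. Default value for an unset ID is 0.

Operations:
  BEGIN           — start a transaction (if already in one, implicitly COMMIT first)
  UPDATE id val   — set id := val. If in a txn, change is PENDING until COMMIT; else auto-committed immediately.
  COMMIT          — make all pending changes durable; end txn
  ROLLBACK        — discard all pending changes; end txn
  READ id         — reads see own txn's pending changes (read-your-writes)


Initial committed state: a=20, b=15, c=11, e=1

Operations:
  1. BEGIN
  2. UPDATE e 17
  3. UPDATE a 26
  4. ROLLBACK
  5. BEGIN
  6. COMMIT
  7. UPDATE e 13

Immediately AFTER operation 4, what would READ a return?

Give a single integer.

Initial committed: {a=20, b=15, c=11, e=1}
Op 1: BEGIN: in_txn=True, pending={}
Op 2: UPDATE e=17 (pending; pending now {e=17})
Op 3: UPDATE a=26 (pending; pending now {a=26, e=17})
Op 4: ROLLBACK: discarded pending ['a', 'e']; in_txn=False
After op 4: visible(a) = 20 (pending={}, committed={a=20, b=15, c=11, e=1})

Answer: 20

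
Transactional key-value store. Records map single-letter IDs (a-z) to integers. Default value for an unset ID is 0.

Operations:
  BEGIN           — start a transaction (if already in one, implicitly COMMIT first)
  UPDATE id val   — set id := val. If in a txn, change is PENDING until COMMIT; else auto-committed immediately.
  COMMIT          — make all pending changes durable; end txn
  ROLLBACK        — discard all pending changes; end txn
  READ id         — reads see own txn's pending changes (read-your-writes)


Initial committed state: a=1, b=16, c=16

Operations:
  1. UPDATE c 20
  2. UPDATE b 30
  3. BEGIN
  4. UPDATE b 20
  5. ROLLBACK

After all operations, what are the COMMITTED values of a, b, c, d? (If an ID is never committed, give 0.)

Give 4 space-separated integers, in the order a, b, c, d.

Answer: 1 30 20 0

Derivation:
Initial committed: {a=1, b=16, c=16}
Op 1: UPDATE c=20 (auto-commit; committed c=20)
Op 2: UPDATE b=30 (auto-commit; committed b=30)
Op 3: BEGIN: in_txn=True, pending={}
Op 4: UPDATE b=20 (pending; pending now {b=20})
Op 5: ROLLBACK: discarded pending ['b']; in_txn=False
Final committed: {a=1, b=30, c=20}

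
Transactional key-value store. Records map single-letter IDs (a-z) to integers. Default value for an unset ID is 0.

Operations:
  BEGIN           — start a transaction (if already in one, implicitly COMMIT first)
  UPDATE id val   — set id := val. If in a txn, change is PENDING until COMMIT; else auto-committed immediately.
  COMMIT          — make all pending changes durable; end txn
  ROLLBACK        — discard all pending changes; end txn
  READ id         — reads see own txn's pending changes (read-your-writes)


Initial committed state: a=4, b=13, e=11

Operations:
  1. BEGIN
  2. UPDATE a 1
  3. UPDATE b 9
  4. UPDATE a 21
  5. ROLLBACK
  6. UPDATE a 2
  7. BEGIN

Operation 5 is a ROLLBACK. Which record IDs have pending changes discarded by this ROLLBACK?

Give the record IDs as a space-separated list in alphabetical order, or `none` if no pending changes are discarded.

Initial committed: {a=4, b=13, e=11}
Op 1: BEGIN: in_txn=True, pending={}
Op 2: UPDATE a=1 (pending; pending now {a=1})
Op 3: UPDATE b=9 (pending; pending now {a=1, b=9})
Op 4: UPDATE a=21 (pending; pending now {a=21, b=9})
Op 5: ROLLBACK: discarded pending ['a', 'b']; in_txn=False
Op 6: UPDATE a=2 (auto-commit; committed a=2)
Op 7: BEGIN: in_txn=True, pending={}
ROLLBACK at op 5 discards: ['a', 'b']

Answer: a b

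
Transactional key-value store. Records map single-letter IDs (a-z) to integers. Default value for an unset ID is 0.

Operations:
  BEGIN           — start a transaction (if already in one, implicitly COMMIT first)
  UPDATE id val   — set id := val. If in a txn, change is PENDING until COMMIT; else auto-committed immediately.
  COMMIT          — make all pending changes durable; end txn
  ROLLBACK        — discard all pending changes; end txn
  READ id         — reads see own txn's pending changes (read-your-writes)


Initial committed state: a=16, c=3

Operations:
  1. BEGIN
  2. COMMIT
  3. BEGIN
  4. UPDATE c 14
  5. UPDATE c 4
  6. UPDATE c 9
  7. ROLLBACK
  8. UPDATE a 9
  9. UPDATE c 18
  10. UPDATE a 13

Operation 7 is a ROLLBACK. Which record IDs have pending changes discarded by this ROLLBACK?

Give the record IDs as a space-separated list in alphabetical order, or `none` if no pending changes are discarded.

Initial committed: {a=16, c=3}
Op 1: BEGIN: in_txn=True, pending={}
Op 2: COMMIT: merged [] into committed; committed now {a=16, c=3}
Op 3: BEGIN: in_txn=True, pending={}
Op 4: UPDATE c=14 (pending; pending now {c=14})
Op 5: UPDATE c=4 (pending; pending now {c=4})
Op 6: UPDATE c=9 (pending; pending now {c=9})
Op 7: ROLLBACK: discarded pending ['c']; in_txn=False
Op 8: UPDATE a=9 (auto-commit; committed a=9)
Op 9: UPDATE c=18 (auto-commit; committed c=18)
Op 10: UPDATE a=13 (auto-commit; committed a=13)
ROLLBACK at op 7 discards: ['c']

Answer: c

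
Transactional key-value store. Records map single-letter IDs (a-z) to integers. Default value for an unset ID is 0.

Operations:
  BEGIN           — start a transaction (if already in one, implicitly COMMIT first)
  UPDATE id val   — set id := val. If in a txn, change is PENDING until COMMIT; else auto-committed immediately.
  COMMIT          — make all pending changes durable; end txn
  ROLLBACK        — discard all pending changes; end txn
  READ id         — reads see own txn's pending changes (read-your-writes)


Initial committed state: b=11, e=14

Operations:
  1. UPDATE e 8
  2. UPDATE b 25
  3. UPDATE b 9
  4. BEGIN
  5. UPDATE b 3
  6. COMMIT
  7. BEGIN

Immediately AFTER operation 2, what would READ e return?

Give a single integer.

Initial committed: {b=11, e=14}
Op 1: UPDATE e=8 (auto-commit; committed e=8)
Op 2: UPDATE b=25 (auto-commit; committed b=25)
After op 2: visible(e) = 8 (pending={}, committed={b=25, e=8})

Answer: 8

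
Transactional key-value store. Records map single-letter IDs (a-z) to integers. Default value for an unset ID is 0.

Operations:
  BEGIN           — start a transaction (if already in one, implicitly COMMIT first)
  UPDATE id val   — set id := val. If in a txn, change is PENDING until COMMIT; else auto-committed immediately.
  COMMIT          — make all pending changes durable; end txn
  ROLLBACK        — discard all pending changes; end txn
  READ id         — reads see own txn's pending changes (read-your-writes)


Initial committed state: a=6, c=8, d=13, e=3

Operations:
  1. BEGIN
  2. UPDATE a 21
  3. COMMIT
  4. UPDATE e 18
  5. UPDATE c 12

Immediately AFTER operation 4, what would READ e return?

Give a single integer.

Initial committed: {a=6, c=8, d=13, e=3}
Op 1: BEGIN: in_txn=True, pending={}
Op 2: UPDATE a=21 (pending; pending now {a=21})
Op 3: COMMIT: merged ['a'] into committed; committed now {a=21, c=8, d=13, e=3}
Op 4: UPDATE e=18 (auto-commit; committed e=18)
After op 4: visible(e) = 18 (pending={}, committed={a=21, c=8, d=13, e=18})

Answer: 18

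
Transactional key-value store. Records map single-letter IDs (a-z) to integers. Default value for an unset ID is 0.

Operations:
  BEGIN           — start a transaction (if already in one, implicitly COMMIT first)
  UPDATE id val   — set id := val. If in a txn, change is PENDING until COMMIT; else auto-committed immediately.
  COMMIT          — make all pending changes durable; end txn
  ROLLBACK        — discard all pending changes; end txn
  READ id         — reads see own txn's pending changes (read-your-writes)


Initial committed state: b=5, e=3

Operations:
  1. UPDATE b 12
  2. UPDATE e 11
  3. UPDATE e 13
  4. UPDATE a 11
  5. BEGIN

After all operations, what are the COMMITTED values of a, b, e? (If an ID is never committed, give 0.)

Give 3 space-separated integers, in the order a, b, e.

Answer: 11 12 13

Derivation:
Initial committed: {b=5, e=3}
Op 1: UPDATE b=12 (auto-commit; committed b=12)
Op 2: UPDATE e=11 (auto-commit; committed e=11)
Op 3: UPDATE e=13 (auto-commit; committed e=13)
Op 4: UPDATE a=11 (auto-commit; committed a=11)
Op 5: BEGIN: in_txn=True, pending={}
Final committed: {a=11, b=12, e=13}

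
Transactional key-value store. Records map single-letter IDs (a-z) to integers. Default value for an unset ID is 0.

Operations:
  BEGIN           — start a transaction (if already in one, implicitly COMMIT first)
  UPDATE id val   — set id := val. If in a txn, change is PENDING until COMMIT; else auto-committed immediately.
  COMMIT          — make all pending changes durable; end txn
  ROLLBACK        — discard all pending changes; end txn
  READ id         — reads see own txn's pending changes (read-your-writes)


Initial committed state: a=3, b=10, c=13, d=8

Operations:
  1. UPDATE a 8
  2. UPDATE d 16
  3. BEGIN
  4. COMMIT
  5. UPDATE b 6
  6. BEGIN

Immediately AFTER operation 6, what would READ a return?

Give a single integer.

Answer: 8

Derivation:
Initial committed: {a=3, b=10, c=13, d=8}
Op 1: UPDATE a=8 (auto-commit; committed a=8)
Op 2: UPDATE d=16 (auto-commit; committed d=16)
Op 3: BEGIN: in_txn=True, pending={}
Op 4: COMMIT: merged [] into committed; committed now {a=8, b=10, c=13, d=16}
Op 5: UPDATE b=6 (auto-commit; committed b=6)
Op 6: BEGIN: in_txn=True, pending={}
After op 6: visible(a) = 8 (pending={}, committed={a=8, b=6, c=13, d=16})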